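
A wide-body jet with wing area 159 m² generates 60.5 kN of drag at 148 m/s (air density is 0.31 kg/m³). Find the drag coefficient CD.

CD = 0.112

From D = ½ρv²S·CD, rearranging gives CD = 2D/(ρv²S).
CD = 2 × 60500 / (0.31 × 148² × 159) = 0.112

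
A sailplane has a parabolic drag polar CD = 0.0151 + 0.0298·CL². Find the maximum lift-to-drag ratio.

(L/D)max = 23.6

For CD = CD0 + K·CL², (L/D)max occurs at CL* = √(CD0/K) and equals 1/(2√(K·CD0)).
(L/D)max = 1/(2√(0.0298 × 0.0151)) = 1/(2 × 0.02121) = 23.6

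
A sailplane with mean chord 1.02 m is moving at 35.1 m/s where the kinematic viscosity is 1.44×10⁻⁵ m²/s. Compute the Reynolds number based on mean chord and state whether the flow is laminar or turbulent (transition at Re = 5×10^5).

Re = 2.49×10^6 (turbulent)

Re = v·c/ν = 35.1 × 1.02 / (1.44×10⁻⁵) = 2.49×10^6
Since 2.49×10^6 > 5×10^5, the flow is turbulent.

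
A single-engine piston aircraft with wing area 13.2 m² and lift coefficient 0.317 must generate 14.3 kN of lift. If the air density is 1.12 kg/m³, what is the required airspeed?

L = ½ρv²S·CL ⇒ v = √(2L/(ρ·S·CL))
v = √(2 × 14300 / (1.12 × 13.2 × 0.317)) = √6103 = 78.1 m/s

v = 78.1 m/s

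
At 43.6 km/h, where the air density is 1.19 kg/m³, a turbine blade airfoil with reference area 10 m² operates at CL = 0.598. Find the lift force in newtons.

L = 522 N

Convert speed: v = 43.6 km/h ÷ 3.6 = 12.11 m/s.
Dynamic pressure q = ½ρv² = ½ × 1.19 × 12.11² = 87.27 Pa.
L = q·S·CL = 87.27 × 10 × 0.598 = 522 N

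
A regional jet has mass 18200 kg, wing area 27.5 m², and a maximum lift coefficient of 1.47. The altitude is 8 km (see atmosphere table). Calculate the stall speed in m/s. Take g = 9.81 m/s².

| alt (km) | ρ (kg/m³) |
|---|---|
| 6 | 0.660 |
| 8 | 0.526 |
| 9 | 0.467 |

V_stall = 130 m/s

At 8 km, from the table: ρ = 0.526 kg/m³.
At stall, lift equals weight: L = W = m·g = 18200 × 9.81 = 1.785×10^5 N.
From L = ½ρV²S·CL,max = W: V_stall = √(2W/(ρSCL,max)) = √(2·1.785×10^5/(0.526·27.5·1.47))
V_stall = √16790 = 130 m/s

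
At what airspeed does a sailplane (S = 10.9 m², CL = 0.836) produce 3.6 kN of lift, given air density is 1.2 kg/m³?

L = ½ρv²S·CL ⇒ v = √(2L/(ρ·S·CL))
v = √(2 × 3600 / (1.2 × 10.9 × 0.836)) = √658.4 = 25.7 m/s

v = 25.7 m/s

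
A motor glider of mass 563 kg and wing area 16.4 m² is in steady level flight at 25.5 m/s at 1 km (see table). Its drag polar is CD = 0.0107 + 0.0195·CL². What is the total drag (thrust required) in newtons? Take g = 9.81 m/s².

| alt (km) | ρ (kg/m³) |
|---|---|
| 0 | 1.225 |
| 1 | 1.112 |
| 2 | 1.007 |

D = 164 N

At 1 km, from the table: ρ = 1.112 kg/m³.
In steady level flight, lift balances weight: W = mg = 563 × 9.81 = 5523 N.
Dynamic pressure q = 0.5 × 1.112 × 25.5² = 361.5 Pa.
CL = 2W/(ρv²S) = 2×5523/(1.112×25.5²×16.4) = 0.9315.
CD = 0.0107 + 0.0195 × 0.9315² = 0.02762.
D = q·S·CD = 361.5 × 16.4 × 0.02762 = 163.8 N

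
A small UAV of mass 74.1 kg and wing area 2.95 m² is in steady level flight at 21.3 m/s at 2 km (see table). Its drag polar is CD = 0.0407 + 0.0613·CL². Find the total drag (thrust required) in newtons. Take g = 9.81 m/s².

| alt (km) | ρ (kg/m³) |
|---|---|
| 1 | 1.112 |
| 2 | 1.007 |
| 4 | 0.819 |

At 2 km, from the table: ρ = 1.007 kg/m³.
Weight W = mg = 74.1 × 9.81 = 726.92 N; in level flight L = W.
q = ½ρv² = ½ × 1.007 × 21.3² = 228.4 Pa.
CL = W/(q·S) = 726.92 / (228.4 × 2.95) = 1.079.
CD = 0.0407 + 0.0613 × 1.079² = 0.112.
D = q·S·CD = 228.4 × 2.95 × 0.112 = 75.49 N

D = 75.5 N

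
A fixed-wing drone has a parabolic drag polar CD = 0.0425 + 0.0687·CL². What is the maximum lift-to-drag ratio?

(L/D)max = 9.25

For CD = CD0 + K·CL², (L/D)max occurs at CL* = √(CD0/K) and equals 1/(2√(K·CD0)).
(L/D)max = 1/(2√(0.0687 × 0.0425)) = 1/(2 × 0.05403) = 9.25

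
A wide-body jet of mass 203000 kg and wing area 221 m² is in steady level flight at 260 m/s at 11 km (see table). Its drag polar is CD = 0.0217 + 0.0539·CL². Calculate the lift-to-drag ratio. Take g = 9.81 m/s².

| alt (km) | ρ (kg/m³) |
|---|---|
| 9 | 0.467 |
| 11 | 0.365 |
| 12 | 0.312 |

At 11 km, from the table: ρ = 0.365 kg/m³.
In steady level flight, lift balances weight: W = mg = 203000 × 9.81 = 1.9914×10^6 N.
q = ½ρv² = ½ × 0.365 × 260² = 12340 Pa.
CL = W/(q·S) = 1.9914×10^6 / (12340 × 221) = 0.7304.
CD = 0.0217 + 0.0539 × 0.7304² = 0.05046.
L/D = CL/CD = 0.7304 / 0.05046 = 14.5

L/D = 14.5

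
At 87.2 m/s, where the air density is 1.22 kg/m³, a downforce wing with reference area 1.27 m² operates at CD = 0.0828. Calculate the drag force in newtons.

D = 488 N

Dynamic pressure q = ½ρv² = ½ × 1.22 × 87.2² = 4638 Pa.
D = q·S·CD = 4638 × 1.27 × 0.0828 = 488 N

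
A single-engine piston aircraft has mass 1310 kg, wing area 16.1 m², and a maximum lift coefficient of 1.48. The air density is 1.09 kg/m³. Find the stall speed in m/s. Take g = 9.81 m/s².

V_stall = 31.5 m/s

At stall, lift equals weight: L = W = m·g = 1310 × 9.81 = 12850 N.
V_stall = √(2W/(ρ·S·CL,max)) = √(2 × 12850 / (1.09 × 16.1 × 1.48))
V_stall = √989.6 = 31.5 m/s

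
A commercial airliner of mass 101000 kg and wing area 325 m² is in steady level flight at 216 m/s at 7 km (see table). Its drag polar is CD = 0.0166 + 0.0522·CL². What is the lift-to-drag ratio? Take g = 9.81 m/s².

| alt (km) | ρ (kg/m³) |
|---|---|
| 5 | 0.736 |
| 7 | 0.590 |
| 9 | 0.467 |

At 7 km, from the table: ρ = 0.590 kg/m³.
Weight W = mg = 101000 × 9.81 = 9.9081×10^5 N; in level flight L = W.
q = ½ρv² = ½ × 0.59 × 216² = 13760 Pa.
CL = 2W/(ρv²S) = 2×9.9081×10^5/(0.59×216²×325) = 0.2215.
CD = 0.0166 + 0.0522 × 0.2215² = 0.01916.
L/D = CL/CD = 0.2215 / 0.01916 = 11.6

L/D = 11.6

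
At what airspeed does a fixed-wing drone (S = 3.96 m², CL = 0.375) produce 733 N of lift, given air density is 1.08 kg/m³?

L = ½ρv²S·CL ⇒ v = √(2L/(ρ·S·CL))
v = √(2 × 733 / (1.08 × 3.96 × 0.375)) = √914.1 = 30.2 m/s

v = 30.2 m/s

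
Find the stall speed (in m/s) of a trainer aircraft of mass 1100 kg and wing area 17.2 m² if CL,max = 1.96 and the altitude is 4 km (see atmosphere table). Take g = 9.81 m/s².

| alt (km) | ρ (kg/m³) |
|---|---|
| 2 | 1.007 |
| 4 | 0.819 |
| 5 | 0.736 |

V_stall = 28 m/s

At 4 km, from the table: ρ = 0.819 kg/m³.
Stall occurs when L = W at CL,max. W = mg = 1100 × 9.81 = 10790 N.
V_stall = √(2W/(ρ·S·CL,max)) = √(2 × 10790 / (0.819 × 17.2 × 1.96))
V_stall = √781.7 = 28 m/s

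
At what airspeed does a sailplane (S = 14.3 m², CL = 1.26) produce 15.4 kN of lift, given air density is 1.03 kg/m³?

v = 40.7 m/s

L = ½ρv²S·CL ⇒ v = √(2L/(ρ·S·CL))
v = √(2 × 15400 / (1.03 × 14.3 × 1.26)) = √1660 = 40.7 m/s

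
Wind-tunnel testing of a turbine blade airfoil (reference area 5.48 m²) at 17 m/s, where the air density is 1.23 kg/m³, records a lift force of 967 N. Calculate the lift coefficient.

From L = ½ρv²S·CL, rearranging gives CL = 2L/(ρv²S).
CL = 2 × 967 / (1.23 × 17² × 5.48) = 0.993

CL = 0.993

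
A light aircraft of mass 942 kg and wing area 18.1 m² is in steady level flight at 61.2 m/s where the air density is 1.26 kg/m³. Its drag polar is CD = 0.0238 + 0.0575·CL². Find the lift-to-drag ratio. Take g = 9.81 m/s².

L/D = 8.17

In steady level flight, lift balances weight: W = mg = 942 × 9.81 = 9241 N.
q = ½ρv² = ½ × 1.26 × 61.2² = 2360 Pa.
Required CL = L/(qS) = 9241/(2360·18.1) = 0.2164.
CD = 0.0238 + 0.0575 × 0.2164² = 0.02649.
L/D = CL/CD = 0.2164 / 0.02649 = 8.17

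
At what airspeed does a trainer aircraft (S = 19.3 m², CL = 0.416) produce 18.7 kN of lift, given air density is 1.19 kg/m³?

v = 62.6 m/s

L = ½ρv²S·CL ⇒ v = √(2L/(ρ·S·CL))
v = √(2 × 18700 / (1.19 × 19.3 × 0.416)) = √3914 = 62.6 m/s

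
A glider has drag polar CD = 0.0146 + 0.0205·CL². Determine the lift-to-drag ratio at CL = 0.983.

L/D = 28.6

CD = 0.0146 + 0.0205 × 0.983² = 0.03441
L/D = CL/CD = 0.983 / 0.03441 = 28.6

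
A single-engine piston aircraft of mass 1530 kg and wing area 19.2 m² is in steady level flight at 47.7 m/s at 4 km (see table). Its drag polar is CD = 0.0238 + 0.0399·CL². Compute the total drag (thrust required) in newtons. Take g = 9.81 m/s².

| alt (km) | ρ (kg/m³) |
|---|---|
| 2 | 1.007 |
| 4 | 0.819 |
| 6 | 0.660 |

D = 928 N

At 4 km, from the table: ρ = 0.819 kg/m³.
Level flight ⇒ L = W = m·g = 1530 × 9.81 = 15009 N.
q = ½ρv² = ½ × 0.819 × 47.7² = 931.7 Pa.
CL = 2W/(ρv²S) = 2×15009/(0.819×47.7²×19.2) = 0.839.
CD = 0.0238 + 0.0399 × 0.839² = 0.05189.
D = q·S·CD = 931.7 × 19.2 × 0.05189 = 928.2 N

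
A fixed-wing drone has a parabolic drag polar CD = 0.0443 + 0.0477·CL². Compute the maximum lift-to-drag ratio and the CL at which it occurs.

(L/D)max = 10.9, at CL = 0.964

For CD = CD0 + K·CL², (L/D)max occurs at CL* = √(CD0/K) and equals 1/(2√(K·CD0)).
(L/D)max = 1/(2√(0.0477 × 0.0443)) = 1/(2 × 0.04597) = 10.9
CL* = √(0.0443/0.0477) = 0.964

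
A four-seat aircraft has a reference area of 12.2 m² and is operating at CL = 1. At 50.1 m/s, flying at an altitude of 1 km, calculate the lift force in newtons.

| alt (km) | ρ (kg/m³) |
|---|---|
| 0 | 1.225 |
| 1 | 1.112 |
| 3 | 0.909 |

L = 17000 N

At 1 km, from the table: ρ = 1.112 kg/m³.
L = ½ρv²S·CL = ½ × 1.112 × 50.1² × 12.2 × 1 = 17000 N ≈ 17 kN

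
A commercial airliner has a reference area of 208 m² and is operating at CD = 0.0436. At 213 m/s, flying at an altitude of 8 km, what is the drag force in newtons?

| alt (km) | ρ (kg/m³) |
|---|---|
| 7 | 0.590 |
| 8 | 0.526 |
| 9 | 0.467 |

D = 1.08×10^5 N

At 8 km, from the table: ρ = 0.526 kg/m³.
Dynamic pressure q = ½ρv² = ½ × 0.526 × 213² = 11930 Pa.
D = q·S·CD = 11930 × 208 × 0.0436 = 1.08×10^5 N ≈ 108 kN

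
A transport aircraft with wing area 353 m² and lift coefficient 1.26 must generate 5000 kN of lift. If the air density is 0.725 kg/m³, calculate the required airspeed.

L = ½ρv²S·CL ⇒ v = √(2L/(ρ·S·CL))
v = √(2 × 5×10^6 / (0.725 × 353 × 1.26)) = √31010 = 176 m/s

v = 176 m/s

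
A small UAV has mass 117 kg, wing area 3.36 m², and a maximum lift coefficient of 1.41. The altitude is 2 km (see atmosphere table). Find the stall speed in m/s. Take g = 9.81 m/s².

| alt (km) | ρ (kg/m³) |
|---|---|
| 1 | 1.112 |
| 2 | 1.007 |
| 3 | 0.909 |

At 2 km, from the table: ρ = 1.007 kg/m³.
At stall, lift equals weight: L = W = m·g = 117 × 9.81 = 1148 N.
V_stall = √(2W/(ρ·S·CL,max)) = √(2 × 1148 / (1.007 × 3.36 × 1.41))
V_stall = √481.2 = 21.9 m/s

V_stall = 21.9 m/s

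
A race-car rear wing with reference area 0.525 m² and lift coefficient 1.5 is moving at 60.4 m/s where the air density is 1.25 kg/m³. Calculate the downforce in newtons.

Dynamic pressure q = ½ρv² = ½ × 1.25 × 60.4² = 2280 Pa.
L = q·S·CL = 2280 × 0.525 × 1.5 = 1800 N

L = 1800 N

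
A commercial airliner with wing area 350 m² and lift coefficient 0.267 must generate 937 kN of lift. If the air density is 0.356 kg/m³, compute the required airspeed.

L = ½ρv²S·CL ⇒ v = √(2L/(ρ·S·CL))
v = √(2 × 9.37×10^5 / (0.356 × 350 × 0.267)) = √56330 = 237 m/s

v = 237 m/s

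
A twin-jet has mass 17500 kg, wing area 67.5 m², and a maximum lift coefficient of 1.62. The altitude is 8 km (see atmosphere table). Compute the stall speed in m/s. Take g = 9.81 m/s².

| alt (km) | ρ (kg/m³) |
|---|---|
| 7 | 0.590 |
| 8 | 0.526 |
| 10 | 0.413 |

V_stall = 77.3 m/s

At 8 km, from the table: ρ = 0.526 kg/m³.
Stall occurs when L = W at CL,max. W = mg = 17500 × 9.81 = 1.717×10^5 N.
V_stall = √(2W/(ρ·S·CL,max)) = √(2 × 1.717×10^5 / (0.526 × 67.5 × 1.62))
V_stall = √5969 = 77.3 m/s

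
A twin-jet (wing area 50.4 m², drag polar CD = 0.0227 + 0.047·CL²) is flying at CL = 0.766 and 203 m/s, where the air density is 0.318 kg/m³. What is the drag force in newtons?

CD = 0.0227 + 0.047 × 0.766² = 0.05028
D = ½ρv²S·CD = ½ × 0.318 × 203² × 50.4 × 0.05028 = 16600 N

D = 16600 N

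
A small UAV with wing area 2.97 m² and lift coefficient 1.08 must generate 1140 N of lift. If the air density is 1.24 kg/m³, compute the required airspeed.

L = ½ρv²S·CL ⇒ v = √(2L/(ρ·S·CL))
v = √(2 × 1140 / (1.24 × 2.97 × 1.08)) = √573.2 = 23.9 m/s

v = 23.9 m/s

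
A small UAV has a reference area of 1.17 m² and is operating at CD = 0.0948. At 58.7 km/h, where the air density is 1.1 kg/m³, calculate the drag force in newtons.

D = 16.2 N

Convert speed: v = 58.7 km/h ÷ 3.6 = 16.31 m/s.
Dynamic pressure q = ½ρv² = ½ × 1.1 × 16.31² = 146.2 Pa.
D = q·S·CD = 146.2 × 1.17 × 0.0948 = 16.2 N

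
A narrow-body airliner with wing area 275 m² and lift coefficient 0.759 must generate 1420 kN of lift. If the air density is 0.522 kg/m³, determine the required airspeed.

v = 161 m/s

L = ½ρv²S·CL ⇒ v = √(2L/(ρ·S·CL))
v = √(2 × 1.42×10^6 / (0.522 × 275 × 0.759)) = √26070 = 161 m/s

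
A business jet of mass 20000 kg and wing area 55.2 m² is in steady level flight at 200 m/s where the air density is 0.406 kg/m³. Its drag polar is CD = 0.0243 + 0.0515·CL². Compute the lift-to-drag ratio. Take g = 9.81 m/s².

L/D = 12.8

Level flight ⇒ L = W = m·g = 20000 × 9.81 = 1.962×10^5 N.
q = ½ρv² = ½ × 0.406 × 200² = 8120 Pa.
CL = 2W/(ρv²S) = 2×1.962×10^5/(0.406×200²×55.2) = 0.4377.
CD = 0.0243 + 0.0515 × 0.4377² = 0.03417.
L/D = CL/CD = 0.4377 / 0.03417 = 12.8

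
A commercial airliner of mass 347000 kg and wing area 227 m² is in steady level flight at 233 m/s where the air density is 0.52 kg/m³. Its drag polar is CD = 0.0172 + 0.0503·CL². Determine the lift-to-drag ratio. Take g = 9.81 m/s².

In steady level flight, lift balances weight: W = mg = 347000 × 9.81 = 3.4041×10^6 N.
q = ½ρv² = ½ × 0.52 × 233² = 14120 Pa.
Required CL = L/(qS) = 3.4041×10^6/(14120·227) = 1.062.
CD = 0.0172 + 0.0503 × 1.062² = 0.07397.
L/D = CL/CD = 1.062 / 0.07397 = 14.4

L/D = 14.4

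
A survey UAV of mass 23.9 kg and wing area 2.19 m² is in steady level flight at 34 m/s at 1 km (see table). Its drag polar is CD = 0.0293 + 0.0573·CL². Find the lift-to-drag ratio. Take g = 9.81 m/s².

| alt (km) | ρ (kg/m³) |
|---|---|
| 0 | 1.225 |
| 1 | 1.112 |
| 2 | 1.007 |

At 1 km, from the table: ρ = 1.112 kg/m³.
Weight W = mg = 23.9 × 9.81 = 234.46 N; in level flight L = W.
Dynamic pressure q = 0.5 × 1.112 × 34² = 642.7 Pa.
CL = 2W/(ρv²S) = 2×234.46/(1.112×34²×2.19) = 0.1666.
CD = 0.0293 + 0.0573 × 0.1666² = 0.03089.
L/D = CL/CD = 0.1666 / 0.03089 = 5.39

L/D = 5.39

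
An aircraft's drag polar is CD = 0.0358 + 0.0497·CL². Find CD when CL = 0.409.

CD = 0.0358 + 0.0497 × 0.409² = 0.0358 + 0.008314 = 0.0441

CD = 0.0441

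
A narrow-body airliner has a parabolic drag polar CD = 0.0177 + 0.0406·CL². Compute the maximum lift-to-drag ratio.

For CD = CD0 + K·CL², (L/D)max occurs at CL* = √(CD0/K) and equals 1/(2√(K·CD0)).
(L/D)max = 1/(2√(0.0406 × 0.0177)) = 1/(2 × 0.02681) = 18.7

(L/D)max = 18.7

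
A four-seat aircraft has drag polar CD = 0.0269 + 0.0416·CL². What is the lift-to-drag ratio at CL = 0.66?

CD = 0.0269 + 0.0416 × 0.66² = 0.04502
L/D = CL/CD = 0.66 / 0.04502 = 14.7

L/D = 14.7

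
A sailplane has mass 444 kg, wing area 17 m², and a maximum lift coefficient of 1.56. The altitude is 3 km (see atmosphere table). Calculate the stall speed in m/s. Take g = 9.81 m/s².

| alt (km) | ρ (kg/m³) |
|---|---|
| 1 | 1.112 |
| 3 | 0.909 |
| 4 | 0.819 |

V_stall = 19 m/s

At 3 km, from the table: ρ = 0.909 kg/m³.
Weight W = mg = 444 × 9.81 = 4356 N.
From L = ½ρV²S·CL,max = W: V_stall = √(2W/(ρSCL,max)) = √(2·4356/(0.909·17·1.56))
V_stall = √361.4 = 19 m/s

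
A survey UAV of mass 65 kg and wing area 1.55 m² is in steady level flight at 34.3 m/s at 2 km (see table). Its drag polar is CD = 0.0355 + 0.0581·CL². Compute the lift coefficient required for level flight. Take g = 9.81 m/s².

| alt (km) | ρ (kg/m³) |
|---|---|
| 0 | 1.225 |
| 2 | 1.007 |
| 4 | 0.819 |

At 2 km, from the table: ρ = 1.007 kg/m³.
Level flight ⇒ L = W = m·g = 65 × 9.81 = 637.65 N.
Dynamic pressure q = 0.5 × 1.007 × 34.3² = 592.4 Pa.
CL = W/(q·S) = 637.65 / (592.4 × 1.55) = 0.6945.

CL = 0.694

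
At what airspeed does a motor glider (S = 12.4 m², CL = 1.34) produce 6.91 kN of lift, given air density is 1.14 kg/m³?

v = 27 m/s

L = ½ρv²S·CL ⇒ v = √(2L/(ρ·S·CL))
v = √(2 × 6910 / (1.14 × 12.4 × 1.34)) = √729.6 = 27 m/s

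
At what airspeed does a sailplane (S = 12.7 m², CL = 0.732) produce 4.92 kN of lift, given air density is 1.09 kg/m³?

L = ½ρv²S·CL ⇒ v = √(2L/(ρ·S·CL))
v = √(2 × 4920 / (1.09 × 12.7 × 0.732)) = √971.1 = 31.2 m/s

v = 31.2 m/s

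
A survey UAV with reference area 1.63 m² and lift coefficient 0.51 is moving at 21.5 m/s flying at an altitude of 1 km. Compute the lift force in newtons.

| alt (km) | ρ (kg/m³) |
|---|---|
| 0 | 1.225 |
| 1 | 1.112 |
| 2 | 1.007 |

L = 214 N

At 1 km, from the table: ρ = 1.112 kg/m³.
L = ½ρv²S·CL = ½ × 1.112 × 21.5² × 1.63 × 0.51 = 214 N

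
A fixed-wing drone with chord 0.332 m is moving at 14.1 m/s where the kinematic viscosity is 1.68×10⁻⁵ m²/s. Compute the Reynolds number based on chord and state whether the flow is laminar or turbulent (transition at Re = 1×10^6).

Re = v·c/ν = 14.1 × 0.332 / (1.68×10⁻⁵) = 2.79×10^5
Since 2.79×10^5 < 1×10^6, the flow is laminar.

Re = 2.79×10^5 (laminar)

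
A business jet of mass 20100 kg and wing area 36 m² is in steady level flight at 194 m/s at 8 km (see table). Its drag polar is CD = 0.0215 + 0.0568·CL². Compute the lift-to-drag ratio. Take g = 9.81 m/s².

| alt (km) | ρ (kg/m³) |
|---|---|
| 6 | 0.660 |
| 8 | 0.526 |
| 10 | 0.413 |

L/D = 14.2

At 8 km, from the table: ρ = 0.526 kg/m³.
In steady level flight, lift balances weight: W = mg = 20100 × 9.81 = 1.9718×10^5 N.
Dynamic pressure q = 0.5 × 0.526 × 194² = 9898 Pa.
Required CL = L/(qS) = 1.9718×10^5/(9898·36) = 0.5534.
CD = 0.0215 + 0.0568 × 0.5534² = 0.03889.
L/D = CL/CD = 0.5534 / 0.03889 = 14.2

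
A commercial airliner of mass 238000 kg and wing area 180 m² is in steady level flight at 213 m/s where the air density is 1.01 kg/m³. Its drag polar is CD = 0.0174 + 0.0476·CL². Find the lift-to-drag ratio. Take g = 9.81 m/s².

L/D = 17.3

In steady level flight, lift balances weight: W = mg = 238000 × 9.81 = 2.3348×10^6 N.
Dynamic pressure q = 0.5 × 1.01 × 213² = 22910 Pa.
CL = W/(q·S) = 2.3348×10^6 / (22910 × 180) = 0.5661.
CD = 0.0174 + 0.0476 × 0.5661² = 0.03266.
L/D = CL/CD = 0.5661 / 0.03266 = 17.3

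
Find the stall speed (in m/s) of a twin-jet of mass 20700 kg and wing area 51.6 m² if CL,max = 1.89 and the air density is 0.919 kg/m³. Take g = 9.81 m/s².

V_stall = 67.3 m/s

Stall occurs when L = W at CL,max. W = mg = 20700 × 9.81 = 2.031×10^5 N.
From L = ½ρV²S·CL,max = W: V_stall = √(2W/(ρSCL,max)) = √(2·2.031×10^5/(0.919·51.6·1.89))
V_stall = √4532 = 67.3 m/s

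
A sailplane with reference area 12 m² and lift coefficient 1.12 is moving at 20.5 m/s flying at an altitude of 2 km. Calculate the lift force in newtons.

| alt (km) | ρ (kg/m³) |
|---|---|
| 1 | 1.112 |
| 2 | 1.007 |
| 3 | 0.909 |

At 2 km, from the table: ρ = 1.007 kg/m³.
L = ½ρv²S·CL = ½ × 1.007 × 20.5² × 12 × 1.12 = 2840 N

L = 2840 N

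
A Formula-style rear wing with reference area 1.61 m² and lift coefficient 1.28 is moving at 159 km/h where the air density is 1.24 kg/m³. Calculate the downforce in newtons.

Convert speed: v = 159 km/h ÷ 3.6 = 44.17 m/s.
Dynamic pressure q = ½ρv² = ½ × 1.24 × 44.17² = 1209 Pa.
L = q·S·CL = 1209 × 1.61 × 1.28 = 2490 N

L = 2490 N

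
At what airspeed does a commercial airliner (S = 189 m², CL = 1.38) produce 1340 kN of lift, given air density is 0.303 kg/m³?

L = ½ρv²S·CL ⇒ v = √(2L/(ρ·S·CL))
v = √(2 × 1.34×10^6 / (0.303 × 189 × 1.38)) = √33910 = 184 m/s

v = 184 m/s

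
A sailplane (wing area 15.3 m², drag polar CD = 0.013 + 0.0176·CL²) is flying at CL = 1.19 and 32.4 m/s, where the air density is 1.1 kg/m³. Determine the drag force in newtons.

D = 335 N

CD = 0.013 + 0.0176 × 1.19² = 0.03792
D = ½ρv²S·CD = ½ × 1.1 × 32.4² × 15.3 × 0.03792 = 335 N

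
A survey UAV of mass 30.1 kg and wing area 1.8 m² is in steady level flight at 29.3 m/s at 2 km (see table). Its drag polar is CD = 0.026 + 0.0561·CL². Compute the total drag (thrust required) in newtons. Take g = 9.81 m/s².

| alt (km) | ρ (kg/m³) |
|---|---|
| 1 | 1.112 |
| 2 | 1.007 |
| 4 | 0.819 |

D = 26.5 N

At 2 km, from the table: ρ = 1.007 kg/m³.
In steady level flight, lift balances weight: W = mg = 30.1 × 9.81 = 295.28 N.
q = ½ρv² = ½ × 1.007 × 29.3² = 432.2 Pa.
CL = 2W/(ρv²S) = 2×295.28/(1.007×29.3²×1.8) = 0.3795.
CD = 0.026 + 0.0561 × 0.3795² = 0.03408.
D = q·S·CD = 432.2 × 1.8 × 0.03408 = 26.52 N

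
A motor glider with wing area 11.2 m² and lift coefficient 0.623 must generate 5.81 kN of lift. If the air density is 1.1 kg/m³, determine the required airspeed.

L = ½ρv²S·CL ⇒ v = √(2L/(ρ·S·CL))
v = √(2 × 5810 / (1.1 × 11.2 × 0.623)) = √1514 = 38.9 m/s

v = 38.9 m/s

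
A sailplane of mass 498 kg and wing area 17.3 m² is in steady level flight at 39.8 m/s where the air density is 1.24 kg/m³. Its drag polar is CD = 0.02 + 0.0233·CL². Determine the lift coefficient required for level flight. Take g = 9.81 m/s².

In steady level flight, lift balances weight: W = mg = 498 × 9.81 = 4885.4 N.
q = ½ρv² = ½ × 1.24 × 39.8² = 982.1 Pa.
CL = W/(q·S) = 4885.4 / (982.1 × 17.3) = 0.2875.

CL = 0.288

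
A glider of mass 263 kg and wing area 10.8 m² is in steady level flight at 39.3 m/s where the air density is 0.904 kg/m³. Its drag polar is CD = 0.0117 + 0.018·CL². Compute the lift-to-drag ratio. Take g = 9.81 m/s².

L/D = 24.8

Weight W = mg = 263 × 9.81 = 2580 N; in level flight L = W.
q = ½ρv² = ½ × 0.904 × 39.3² = 698.1 Pa.
Required CL = L/(qS) = 2580/(698.1·10.8) = 0.3422.
CD = 0.0117 + 0.018 × 0.3422² = 0.01381.
L/D = CL/CD = 0.3422 / 0.01381 = 24.8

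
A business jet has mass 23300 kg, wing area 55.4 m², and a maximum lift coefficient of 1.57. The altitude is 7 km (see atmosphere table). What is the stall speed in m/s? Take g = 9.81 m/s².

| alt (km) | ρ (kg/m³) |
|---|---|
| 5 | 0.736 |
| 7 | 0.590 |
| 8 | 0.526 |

At 7 km, from the table: ρ = 0.590 kg/m³.
Weight W = mg = 23300 × 9.81 = 2.286×10^5 N.
V_stall = √(2W/(ρ·S·CL,max)) = √(2 × 2.286×10^5 / (0.59 × 55.4 × 1.57))
V_stall = √8908 = 94.4 m/s

V_stall = 94.4 m/s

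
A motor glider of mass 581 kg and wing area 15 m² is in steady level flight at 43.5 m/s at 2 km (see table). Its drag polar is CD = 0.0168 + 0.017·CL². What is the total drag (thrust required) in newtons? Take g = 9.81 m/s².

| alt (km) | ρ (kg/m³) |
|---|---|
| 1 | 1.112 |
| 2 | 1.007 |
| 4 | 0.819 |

At 2 km, from the table: ρ = 1.007 kg/m³.
Level flight ⇒ L = W = m·g = 581 × 9.81 = 5699.6 N.
Dynamic pressure q = 0.5 × 1.007 × 43.5² = 952.7 Pa.
Required CL = L/(qS) = 5699.6/(952.7·15) = 0.3988.
CD = 0.0168 + 0.017 × 0.3988² = 0.0195.
D = q·S·CD = 952.7 × 15 × 0.0195 = 278.7 N

D = 279 N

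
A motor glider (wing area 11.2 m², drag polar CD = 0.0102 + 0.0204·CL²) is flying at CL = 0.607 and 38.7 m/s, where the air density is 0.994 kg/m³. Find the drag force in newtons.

CD = 0.0102 + 0.0204 × 0.607² = 0.01772
D = ½ρv²S·CD = ½ × 0.994 × 38.7² × 11.2 × 0.01772 = 148 N

D = 148 N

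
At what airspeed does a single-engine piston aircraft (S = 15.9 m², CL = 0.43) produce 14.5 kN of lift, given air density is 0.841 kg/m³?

v = 71 m/s

L = ½ρv²S·CL ⇒ v = √(2L/(ρ·S·CL))
v = √(2 × 14500 / (0.841 × 15.9 × 0.43)) = √5044 = 71 m/s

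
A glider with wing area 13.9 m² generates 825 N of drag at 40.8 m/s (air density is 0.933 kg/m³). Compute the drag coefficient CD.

CD = 0.0764

From D = ½ρv²S·CD, rearranging gives CD = 2D/(ρv²S).
CD = 2 × 825 / (0.933 × 40.8² × 13.9) = 0.0764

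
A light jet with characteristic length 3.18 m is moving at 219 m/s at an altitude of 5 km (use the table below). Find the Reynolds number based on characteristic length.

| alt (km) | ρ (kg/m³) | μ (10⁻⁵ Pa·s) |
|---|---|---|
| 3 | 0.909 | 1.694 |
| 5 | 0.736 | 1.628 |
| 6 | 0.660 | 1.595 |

Re = 3.15×10^7

At 5 km, from the table: ρ = 0.736 kg/m³, μ = 1.628×10⁻⁵ Pa·s.
Re = ρ·v·c/μ = 0.736 × 219 × 3.18 / (1.628×10⁻⁵) = 3.15×10^7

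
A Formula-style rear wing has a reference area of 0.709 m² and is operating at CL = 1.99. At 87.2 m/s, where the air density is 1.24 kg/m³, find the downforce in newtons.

Dynamic pressure q = ½ρv² = ½ × 1.24 × 87.2² = 4714 Pa.
L = q·S·CL = 4714 × 0.709 × 1.99 = 6650 N ≈ 6.65 kN

L = 6650 N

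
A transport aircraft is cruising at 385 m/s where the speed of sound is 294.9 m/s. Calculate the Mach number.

M = v/a = 385 / 294.9 = 1.31

M = 1.31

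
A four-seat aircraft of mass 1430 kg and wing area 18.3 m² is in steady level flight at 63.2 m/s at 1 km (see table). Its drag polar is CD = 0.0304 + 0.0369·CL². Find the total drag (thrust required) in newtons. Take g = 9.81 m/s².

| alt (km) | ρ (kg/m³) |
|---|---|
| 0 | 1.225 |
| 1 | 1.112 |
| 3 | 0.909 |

At 1 km, from the table: ρ = 1.112 kg/m³.
Weight W = mg = 1430 × 9.81 = 14028 N; in level flight L = W.
Dynamic pressure q = 0.5 × 1.112 × 63.2² = 2221 Pa.
Required CL = L/(qS) = 14028/(2221·18.3) = 0.3452.
CD = 0.0304 + 0.0369 × 0.3452² = 0.0348.
D = q·S·CD = 2221 × 18.3 × 0.0348 = 1414 N

D = 1410 N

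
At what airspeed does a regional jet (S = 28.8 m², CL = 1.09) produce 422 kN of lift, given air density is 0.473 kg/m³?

v = 238 m/s

L = ½ρv²S·CL ⇒ v = √(2L/(ρ·S·CL))
v = √(2 × 4.22×10^5 / (0.473 × 28.8 × 1.09)) = √56840 = 238 m/s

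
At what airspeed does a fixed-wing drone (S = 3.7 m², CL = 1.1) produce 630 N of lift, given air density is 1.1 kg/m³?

v = 16.8 m/s

L = ½ρv²S·CL ⇒ v = √(2L/(ρ·S·CL))
v = √(2 × 630 / (1.1 × 3.7 × 1.1)) = √281.4 = 16.8 m/s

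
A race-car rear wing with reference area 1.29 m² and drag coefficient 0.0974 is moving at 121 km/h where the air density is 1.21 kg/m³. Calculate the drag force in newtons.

Convert speed: v = 121 km/h ÷ 3.6 = 33.61 m/s.
Dynamic pressure q = ½ρv² = ½ × 1.21 × 33.61² = 683.5 Pa.
D = q·S·CD = 683.5 × 1.29 × 0.0974 = 85.9 N

D = 85.9 N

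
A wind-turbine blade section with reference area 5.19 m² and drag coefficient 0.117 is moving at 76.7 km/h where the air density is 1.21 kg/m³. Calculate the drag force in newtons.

D = 167 N

Convert speed: v = 76.7 km/h ÷ 3.6 = 21.31 m/s.
Dynamic pressure q = ½ρv² = ½ × 1.21 × 21.31² = 274.6 Pa.
D = q·S·CD = 274.6 × 5.19 × 0.117 = 167 N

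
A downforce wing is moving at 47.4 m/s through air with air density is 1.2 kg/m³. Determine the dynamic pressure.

q = 1350 Pa

q = ½ρv² = ½ × 1.2 × 47.4² = 1350 Pa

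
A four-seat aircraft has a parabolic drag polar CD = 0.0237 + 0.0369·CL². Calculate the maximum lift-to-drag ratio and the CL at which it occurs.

For CD = CD0 + K·CL², (L/D)max occurs at CL* = √(CD0/K) and equals 1/(2√(K·CD0)).
(L/D)max = 1/(2√(0.0369 × 0.0237)) = 1/(2 × 0.02957) = 16.9
CL* = √(0.0237/0.0369) = 0.801

(L/D)max = 16.9, at CL = 0.801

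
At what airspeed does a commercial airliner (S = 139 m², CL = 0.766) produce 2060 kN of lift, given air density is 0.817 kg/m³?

L = ½ρv²S·CL ⇒ v = √(2L/(ρ·S·CL))
v = √(2 × 2.06×10^6 / (0.817 × 139 × 0.766)) = √47360 = 218 m/s

v = 218 m/s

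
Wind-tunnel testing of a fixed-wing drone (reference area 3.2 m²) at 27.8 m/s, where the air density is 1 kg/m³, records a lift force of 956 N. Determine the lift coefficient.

CL = 0.773

From L = ½ρv²S·CL, rearranging gives CL = 2L/(ρv²S).
CL = 2 × 956 / (1 × 27.8² × 3.2) = 0.773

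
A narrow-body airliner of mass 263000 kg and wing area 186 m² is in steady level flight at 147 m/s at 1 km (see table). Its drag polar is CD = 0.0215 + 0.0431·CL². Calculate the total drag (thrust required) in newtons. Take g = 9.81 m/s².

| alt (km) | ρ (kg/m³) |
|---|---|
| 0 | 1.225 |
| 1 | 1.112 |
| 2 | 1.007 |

D = 1.76×10^5 N

At 1 km, from the table: ρ = 1.112 kg/m³.
In steady level flight, lift balances weight: W = mg = 263000 × 9.81 = 2.58×10^6 N.
Dynamic pressure q = 0.5 × 1.112 × 147² = 12010 Pa.
Required CL = L/(qS) = 2.58×10^6/(12010·186) = 1.155.
CD = 0.0215 + 0.0431 × 1.155² = 0.07895.
D = q·S·CD = 12010 × 186 × 0.07895 = 1.764×10^5 N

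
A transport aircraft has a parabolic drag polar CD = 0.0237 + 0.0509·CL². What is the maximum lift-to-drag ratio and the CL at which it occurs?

(L/D)max = 14.4, at CL = 0.682

For CD = CD0 + K·CL², (L/D)max occurs at CL* = √(CD0/K) and equals 1/(2√(K·CD0)).
(L/D)max = 1/(2√(0.0509 × 0.0237)) = 1/(2 × 0.03473) = 14.4
CL* = √(0.0237/0.0509) = 0.682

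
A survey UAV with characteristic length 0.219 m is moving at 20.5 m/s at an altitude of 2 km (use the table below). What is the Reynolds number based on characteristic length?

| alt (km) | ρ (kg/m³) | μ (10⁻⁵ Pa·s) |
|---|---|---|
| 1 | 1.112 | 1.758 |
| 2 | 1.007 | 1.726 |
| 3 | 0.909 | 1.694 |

Re = 2.62×10^5

At 2 km, from the table: ρ = 1.007 kg/m³, μ = 1.726×10⁻⁵ Pa·s.
Re = ρ·v·c/μ = 1.007 × 20.5 × 0.219 / (1.726×10⁻⁵) = 2.62×10^5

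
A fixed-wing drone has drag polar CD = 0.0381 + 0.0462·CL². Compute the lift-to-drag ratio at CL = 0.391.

L/D = 8.66

CD = 0.0381 + 0.0462 × 0.391² = 0.04516
L/D = CL/CD = 0.391 / 0.04516 = 8.66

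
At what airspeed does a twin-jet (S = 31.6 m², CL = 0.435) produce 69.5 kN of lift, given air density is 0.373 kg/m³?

L = ½ρv²S·CL ⇒ v = √(2L/(ρ·S·CL))
v = √(2 × 69500 / (0.373 × 31.6 × 0.435)) = √27110 = 165 m/s

v = 165 m/s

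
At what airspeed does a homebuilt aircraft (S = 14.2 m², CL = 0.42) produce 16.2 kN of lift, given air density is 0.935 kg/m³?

v = 76.2 m/s

L = ½ρv²S·CL ⇒ v = √(2L/(ρ·S·CL))
v = √(2 × 16200 / (0.935 × 14.2 × 0.42)) = √5810 = 76.2 m/s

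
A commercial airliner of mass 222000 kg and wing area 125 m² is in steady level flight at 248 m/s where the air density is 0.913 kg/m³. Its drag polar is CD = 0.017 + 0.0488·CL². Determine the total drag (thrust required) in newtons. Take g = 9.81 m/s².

D = 1.26×10^5 N

Level flight ⇒ L = W = m·g = 222000 × 9.81 = 2.1778×10^6 N.
Dynamic pressure q = 0.5 × 0.913 × 248² = 28080 Pa.
Required CL = L/(qS) = 2.1778×10^6/(28080·125) = 0.6205.
CD = 0.017 + 0.0488 × 0.6205² = 0.03579.
D = q·S·CD = 28080 × 125 × 0.03579 = 1.256×10^5 N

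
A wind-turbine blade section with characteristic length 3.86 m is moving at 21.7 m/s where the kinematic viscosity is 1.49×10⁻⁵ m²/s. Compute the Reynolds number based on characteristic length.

Re = v·c/ν = 21.7 × 3.86 / (1.49×10⁻⁵) = 5.62×10^6

Re = 5.62×10^6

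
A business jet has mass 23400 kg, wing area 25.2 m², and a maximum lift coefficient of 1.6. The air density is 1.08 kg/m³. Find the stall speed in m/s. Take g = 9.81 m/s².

At stall, lift equals weight: L = W = m·g = 23400 × 9.81 = 2.296×10^5 N.
V_stall = √(2W/(ρ·S·CL,max)) = √(2 × 2.296×10^5 / (1.08 × 25.2 × 1.6))
V_stall = √10540 = 103 m/s

V_stall = 103 m/s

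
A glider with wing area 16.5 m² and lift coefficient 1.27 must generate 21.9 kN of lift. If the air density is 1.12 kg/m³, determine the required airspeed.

v = 43.2 m/s

L = ½ρv²S·CL ⇒ v = √(2L/(ρ·S·CL))
v = √(2 × 21900 / (1.12 × 16.5 × 1.27)) = √1866 = 43.2 m/s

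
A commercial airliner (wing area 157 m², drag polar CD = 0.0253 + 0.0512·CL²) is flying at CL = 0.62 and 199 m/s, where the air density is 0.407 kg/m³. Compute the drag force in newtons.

CD = 0.0253 + 0.0512 × 0.62² = 0.04498
D = ½ρv²S·CD = ½ × 0.407 × 199² × 157 × 0.04498 = 56900 N

D = 56900 N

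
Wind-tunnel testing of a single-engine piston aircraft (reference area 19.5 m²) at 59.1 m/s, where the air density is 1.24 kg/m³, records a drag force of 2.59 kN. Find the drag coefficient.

CD = 0.0613

From D = ½ρv²S·CD, rearranging gives CD = 2D/(ρv²S).
CD = 2 × 2590 / (1.24 × 59.1² × 19.5) = 0.0613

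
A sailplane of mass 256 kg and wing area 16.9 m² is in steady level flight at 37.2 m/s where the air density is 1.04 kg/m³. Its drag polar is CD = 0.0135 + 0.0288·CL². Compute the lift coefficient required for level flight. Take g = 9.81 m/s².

CL = 0.207

Level flight ⇒ L = W = m·g = 256 × 9.81 = 2511.4 N.
q = ½ρv² = ½ × 1.04 × 37.2² = 719.6 Pa.
Required CL = L/(qS) = 2511.4/(719.6·16.9) = 0.2065.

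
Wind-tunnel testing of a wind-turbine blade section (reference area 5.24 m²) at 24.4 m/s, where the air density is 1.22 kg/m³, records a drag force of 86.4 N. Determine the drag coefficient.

From D = ½ρv²S·CD, rearranging gives CD = 2D/(ρv²S).
CD = 2 × 86.4 / (1.22 × 24.4² × 5.24) = 0.0454

CD = 0.0454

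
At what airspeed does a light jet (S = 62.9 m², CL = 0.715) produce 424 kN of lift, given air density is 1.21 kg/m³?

v = 125 m/s

L = ½ρv²S·CL ⇒ v = √(2L/(ρ·S·CL))
v = √(2 × 4.24×10^5 / (1.21 × 62.9 × 0.715)) = √15580 = 125 m/s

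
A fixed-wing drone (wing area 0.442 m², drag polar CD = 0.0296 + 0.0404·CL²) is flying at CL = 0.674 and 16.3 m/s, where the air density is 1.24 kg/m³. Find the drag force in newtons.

D = 3.49 N

CD = 0.0296 + 0.0404 × 0.674² = 0.04795
D = ½ρv²S·CD = ½ × 1.24 × 16.3² × 0.442 × 0.04795 = 3.49 N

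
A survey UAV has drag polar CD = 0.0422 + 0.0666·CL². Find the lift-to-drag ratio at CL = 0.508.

CD = 0.0422 + 0.0666 × 0.508² = 0.05939
L/D = CL/CD = 0.508 / 0.05939 = 8.55

L/D = 8.55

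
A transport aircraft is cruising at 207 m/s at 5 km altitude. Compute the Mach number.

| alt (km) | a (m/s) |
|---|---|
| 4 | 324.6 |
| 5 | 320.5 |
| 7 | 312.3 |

M = 0.646

At 5 km, from the table: a = 320.5 m/s.
M = v/a = 207 / 320.5 = 0.646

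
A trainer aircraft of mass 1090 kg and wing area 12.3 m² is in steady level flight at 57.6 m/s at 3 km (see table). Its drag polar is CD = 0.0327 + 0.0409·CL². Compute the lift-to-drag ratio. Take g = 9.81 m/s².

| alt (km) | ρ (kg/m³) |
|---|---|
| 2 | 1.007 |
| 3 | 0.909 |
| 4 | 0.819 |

At 3 km, from the table: ρ = 0.909 kg/m³.
Weight W = mg = 1090 × 9.81 = 10693 N; in level flight L = W.
q = ½ρv² = ½ × 0.909 × 57.6² = 1508 Pa.
CL = W/(q·S) = 10693 / (1508 × 12.3) = 0.5765.
CD = 0.0327 + 0.0409 × 0.5765² = 0.04629.
L/D = CL/CD = 0.5765 / 0.04629 = 12.5

L/D = 12.5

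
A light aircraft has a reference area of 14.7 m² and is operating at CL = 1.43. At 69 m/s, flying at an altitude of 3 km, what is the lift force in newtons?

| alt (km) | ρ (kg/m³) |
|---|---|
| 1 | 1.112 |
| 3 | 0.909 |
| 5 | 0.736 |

At 3 km, from the table: ρ = 0.909 kg/m³.
Dynamic pressure q = ½ρv² = ½ × 0.909 × 69² = 2164 Pa.
L = q·S·CL = 2164 × 14.7 × 1.43 = 45500 N ≈ 45.5 kN

L = 45500 N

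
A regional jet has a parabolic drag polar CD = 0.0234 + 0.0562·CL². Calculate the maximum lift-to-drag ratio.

For CD = CD0 + K·CL², (L/D)max occurs at CL* = √(CD0/K) and equals 1/(2√(K·CD0)).
(L/D)max = 1/(2√(0.0562 × 0.0234)) = 1/(2 × 0.03626) = 13.8

(L/D)max = 13.8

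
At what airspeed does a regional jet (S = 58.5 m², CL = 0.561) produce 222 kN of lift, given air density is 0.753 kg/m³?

v = 134 m/s

L = ½ρv²S·CL ⇒ v = √(2L/(ρ·S·CL))
v = √(2 × 2.22×10^5 / (0.753 × 58.5 × 0.561)) = √17970 = 134 m/s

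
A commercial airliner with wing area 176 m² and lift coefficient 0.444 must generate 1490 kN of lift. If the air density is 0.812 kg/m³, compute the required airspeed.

v = 217 m/s

L = ½ρv²S·CL ⇒ v = √(2L/(ρ·S·CL))
v = √(2 × 1.49×10^6 / (0.812 × 176 × 0.444)) = √46960 = 217 m/s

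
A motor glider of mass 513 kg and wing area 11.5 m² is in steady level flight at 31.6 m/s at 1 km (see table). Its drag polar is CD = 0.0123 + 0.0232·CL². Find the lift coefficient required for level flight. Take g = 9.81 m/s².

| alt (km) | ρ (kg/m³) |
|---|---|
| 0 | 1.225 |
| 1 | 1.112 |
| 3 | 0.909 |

CL = 0.788

At 1 km, from the table: ρ = 1.112 kg/m³.
Level flight ⇒ L = W = m·g = 513 × 9.81 = 5032.5 N.
Dynamic pressure q = 0.5 × 1.112 × 31.6² = 555.2 Pa.
CL = 2W/(ρv²S) = 2×5032.5/(1.112×31.6²×11.5) = 0.7882.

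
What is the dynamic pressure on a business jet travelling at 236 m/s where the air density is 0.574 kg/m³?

q = 16000 Pa

q = ½ρv² = ½ × 0.574 × 236² = 16000 Pa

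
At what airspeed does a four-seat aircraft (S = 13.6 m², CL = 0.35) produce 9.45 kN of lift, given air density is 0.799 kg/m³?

L = ½ρv²S·CL ⇒ v = √(2L/(ρ·S·CL))
v = √(2 × 9450 / (0.799 × 13.6 × 0.35)) = √4969 = 70.5 m/s

v = 70.5 m/s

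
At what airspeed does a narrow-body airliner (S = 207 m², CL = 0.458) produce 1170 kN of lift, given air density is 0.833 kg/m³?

L = ½ρv²S·CL ⇒ v = √(2L/(ρ·S·CL))
v = √(2 × 1.17×10^6 / (0.833 × 207 × 0.458)) = √29630 = 172 m/s

v = 172 m/s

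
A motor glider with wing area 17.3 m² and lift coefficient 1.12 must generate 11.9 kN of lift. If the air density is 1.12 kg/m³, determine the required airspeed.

v = 33.1 m/s

L = ½ρv²S·CL ⇒ v = √(2L/(ρ·S·CL))
v = √(2 × 11900 / (1.12 × 17.3 × 1.12)) = √1097 = 33.1 m/s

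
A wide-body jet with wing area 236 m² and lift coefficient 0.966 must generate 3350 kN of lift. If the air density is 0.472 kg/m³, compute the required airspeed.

L = ½ρv²S·CL ⇒ v = √(2L/(ρ·S·CL))
v = √(2 × 3.35×10^6 / (0.472 × 236 × 0.966)) = √62260 = 250 m/s

v = 250 m/s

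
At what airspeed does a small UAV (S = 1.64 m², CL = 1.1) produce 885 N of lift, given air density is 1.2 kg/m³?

v = 28.6 m/s

L = ½ρv²S·CL ⇒ v = √(2L/(ρ·S·CL))
v = √(2 × 885 / (1.2 × 1.64 × 1.1)) = √817.6 = 28.6 m/s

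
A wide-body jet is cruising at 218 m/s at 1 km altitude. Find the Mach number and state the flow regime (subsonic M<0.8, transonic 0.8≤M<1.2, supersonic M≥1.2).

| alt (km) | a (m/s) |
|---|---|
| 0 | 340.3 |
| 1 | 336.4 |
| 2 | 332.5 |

At 1 km, from the table: a = 336.4 m/s.
M = v/a = 218 / 336.4 = 0.648
M = 0.648 → subsonic.

M = 0.648 (subsonic)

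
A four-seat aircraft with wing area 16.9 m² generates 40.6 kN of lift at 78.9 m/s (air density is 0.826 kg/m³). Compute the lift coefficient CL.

From L = ½ρv²S·CL, rearranging gives CL = 2L/(ρv²S).
CL = 2 × 40600 / (0.826 × 78.9² × 16.9) = 0.934

CL = 0.934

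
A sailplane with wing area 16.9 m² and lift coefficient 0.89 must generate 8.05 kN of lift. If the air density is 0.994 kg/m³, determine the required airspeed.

L = ½ρv²S·CL ⇒ v = √(2L/(ρ·S·CL))
v = √(2 × 8050 / (0.994 × 16.9 × 0.89)) = √1077 = 32.8 m/s

v = 32.8 m/s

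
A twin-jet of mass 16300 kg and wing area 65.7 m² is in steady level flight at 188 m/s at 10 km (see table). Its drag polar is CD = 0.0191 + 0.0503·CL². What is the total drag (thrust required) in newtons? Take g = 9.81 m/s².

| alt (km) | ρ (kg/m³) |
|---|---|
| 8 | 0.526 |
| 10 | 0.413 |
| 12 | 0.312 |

At 10 km, from the table: ρ = 0.413 kg/m³.
In steady level flight, lift balances weight: W = mg = 16300 × 9.81 = 1.599×10^5 N.
Dynamic pressure q = 0.5 × 0.413 × 188² = 7299 Pa.
CL = W/(q·S) = 1.599×10^5 / (7299 × 65.7) = 0.3335.
CD = 0.0191 + 0.0503 × 0.3335² = 0.02469.
D = q·S·CD = 7299 × 65.7 × 0.02469 = 11840 N

D = 11800 N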